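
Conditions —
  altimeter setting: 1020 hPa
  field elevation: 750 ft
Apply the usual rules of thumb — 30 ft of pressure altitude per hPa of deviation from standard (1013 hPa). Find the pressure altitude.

Pressure correction = (1013 − 1020) × 30 = -210 ft.
Pressure altitude = 750 + (-210) = 540 ft.

540 ft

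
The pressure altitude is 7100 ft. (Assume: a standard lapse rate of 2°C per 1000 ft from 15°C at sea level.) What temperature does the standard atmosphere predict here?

0.8°C

ISA temperature = 15 − 2 × (7100/1000) = 15 − 14.2 = 0.8°C.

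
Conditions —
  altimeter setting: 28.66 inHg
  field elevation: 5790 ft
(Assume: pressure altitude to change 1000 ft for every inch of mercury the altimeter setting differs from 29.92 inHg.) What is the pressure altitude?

7050 ft

Pressure correction = (29.92 − 28.66) × 1000 = +1260 ft.
Pressure altitude = 5790 + (+1260) = 7050 ft.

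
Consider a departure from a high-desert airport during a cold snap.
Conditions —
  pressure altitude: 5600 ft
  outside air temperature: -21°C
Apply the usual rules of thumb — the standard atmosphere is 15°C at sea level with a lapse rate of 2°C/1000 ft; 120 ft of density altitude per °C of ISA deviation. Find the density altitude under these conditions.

2624 ft

ISA temperature at 5600 ft = 15 − 2 × (5600/1000) = 3.8°C.
ISA deviation = -21 − 3.8 = -24.8°C.
Density altitude = 5600 + 120 × (-24.8) = 5600 + (-2976) = 2624 ft.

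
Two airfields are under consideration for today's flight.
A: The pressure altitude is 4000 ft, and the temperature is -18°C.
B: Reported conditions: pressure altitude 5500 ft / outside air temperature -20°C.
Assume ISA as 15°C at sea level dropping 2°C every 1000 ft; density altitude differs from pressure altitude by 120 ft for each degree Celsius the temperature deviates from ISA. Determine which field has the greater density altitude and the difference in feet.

A: ISA temp = 7°C, deviation -25°C, DA = 4000 + 120 × (-25) = 1000 ft.
B: ISA temp = 4°C, deviation -24°C, DA = 5500 + 120 × (-24) = 2620 ft.
B is higher by 2620 − 1000 = 1620 ft.

B by 1620 ft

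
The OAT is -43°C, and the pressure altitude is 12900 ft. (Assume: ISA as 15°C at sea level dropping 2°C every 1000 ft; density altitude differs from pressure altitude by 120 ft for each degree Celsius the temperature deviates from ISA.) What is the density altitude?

ISA temperature at 12900 ft = 15 − 2 × (12900/1000) = -10.8°C.
ISA deviation = -43 − (-10.8) = -32.2°C.
Density altitude = 12900 + 120 × (-32.2) = 12900 + (-3864) = 9036 ft.

9036 ft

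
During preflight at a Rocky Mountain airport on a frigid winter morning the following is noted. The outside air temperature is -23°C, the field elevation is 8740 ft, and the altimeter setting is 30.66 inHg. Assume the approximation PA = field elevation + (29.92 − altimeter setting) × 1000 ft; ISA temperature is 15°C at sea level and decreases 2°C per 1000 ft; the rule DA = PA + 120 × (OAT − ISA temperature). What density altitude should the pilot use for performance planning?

Pressure altitude = 8740 + (29.92 − 30.66) × 1000 = 8740 + (-740) = 8000 ft.
ISA temperature at 8000 ft = 15 − 2 × (8000/1000) = -1°C.
ISA deviation = -23 − (-1) = -22°C.
Density altitude = 8000 + 120 × (-22) = 5360 ft.

5360 ft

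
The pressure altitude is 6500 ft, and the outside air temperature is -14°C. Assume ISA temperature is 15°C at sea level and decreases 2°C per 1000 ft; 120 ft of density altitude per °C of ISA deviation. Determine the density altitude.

ISA temperature at 6500 ft = 15 − 2 × (6500/1000) = 2°C.
ISA deviation = -14 − 2 = -16°C.
Density altitude = 6500 + 120 × (-16) = 6500 + (-1920) = 4580 ft.

4580 ft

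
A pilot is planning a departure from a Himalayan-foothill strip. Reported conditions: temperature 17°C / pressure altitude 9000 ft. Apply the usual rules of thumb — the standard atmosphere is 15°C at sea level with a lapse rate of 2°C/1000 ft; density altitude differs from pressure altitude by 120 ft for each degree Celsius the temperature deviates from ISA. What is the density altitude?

11400 ft

ISA temperature at 9000 ft = 15 − 2 × (9000/1000) = -3°C.
ISA deviation = 17 − (-3) = +20°C.
Density altitude = 9000 + 120 × (20) = 9000 + (+2400) = 11400 ft.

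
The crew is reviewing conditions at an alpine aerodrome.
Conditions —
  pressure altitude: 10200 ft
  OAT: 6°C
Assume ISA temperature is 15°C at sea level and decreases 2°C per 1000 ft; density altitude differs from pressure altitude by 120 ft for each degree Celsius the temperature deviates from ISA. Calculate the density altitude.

11568 ft

ISA temperature at 10200 ft = 15 − 2 × (10200/1000) = -5.4°C.
ISA deviation = 6 − (-5.4) = +11.4°C.
Density altitude = 10200 + 120 × (11.4) = 10200 + (+1368) = 11568 ft.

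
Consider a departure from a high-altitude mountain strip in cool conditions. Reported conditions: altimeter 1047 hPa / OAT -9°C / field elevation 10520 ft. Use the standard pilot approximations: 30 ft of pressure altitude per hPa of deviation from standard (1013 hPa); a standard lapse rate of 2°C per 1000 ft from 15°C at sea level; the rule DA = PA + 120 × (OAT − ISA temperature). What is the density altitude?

Pressure altitude = 10520 + (1013 − 1047) × 30 = 10520 + (-1020) = 9500 ft.
ISA temperature at 9500 ft = 15 − 2 × (9500/1000) = -4°C.
ISA deviation = -9 − (-4) = -5°C.
Density altitude = 9500 + 120 × (-5) = 8900 ft.

8900 ft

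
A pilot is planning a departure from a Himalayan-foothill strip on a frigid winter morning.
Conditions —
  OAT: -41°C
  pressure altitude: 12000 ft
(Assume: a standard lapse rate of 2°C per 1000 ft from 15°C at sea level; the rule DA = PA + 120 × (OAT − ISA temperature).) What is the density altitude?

8160 ft

ISA temperature at 12000 ft = 15 − 2 × (12000/1000) = -9°C.
ISA deviation = -41 − (-9) = -32°C.
Density altitude = 12000 + 120 × (-32) = 12000 + (-3840) = 8160 ft.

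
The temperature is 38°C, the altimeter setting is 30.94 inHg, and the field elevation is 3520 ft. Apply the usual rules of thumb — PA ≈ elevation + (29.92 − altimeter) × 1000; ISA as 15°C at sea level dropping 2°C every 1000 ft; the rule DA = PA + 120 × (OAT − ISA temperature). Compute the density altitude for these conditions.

5860 ft

Pressure altitude = 3520 + (29.92 − 30.94) × 1000 = 3520 + (-1020) = 2500 ft.
ISA temperature at 2500 ft = 15 − 2 × (2500/1000) = 10°C.
ISA deviation = 38 − 10 = +28°C.
Density altitude = 2500 + 120 × (28) = 5860 ft.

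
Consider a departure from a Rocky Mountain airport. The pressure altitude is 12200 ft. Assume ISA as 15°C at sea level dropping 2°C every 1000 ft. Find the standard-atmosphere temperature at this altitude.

ISA temperature = 15 − 2 × (12200/1000) = 15 − 24.4 = -9.4°C.

-9.4°C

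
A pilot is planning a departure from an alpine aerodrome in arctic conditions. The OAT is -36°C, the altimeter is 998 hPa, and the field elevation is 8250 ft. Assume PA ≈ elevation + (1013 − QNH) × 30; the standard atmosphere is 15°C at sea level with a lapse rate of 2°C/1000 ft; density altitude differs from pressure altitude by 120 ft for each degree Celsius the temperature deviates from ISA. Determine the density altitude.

Pressure altitude = 8250 + (1013 − 998) × 30 = 8250 + (+450) = 8700 ft.
ISA temperature at 8700 ft = 15 − 2 × (8700/1000) = -2.4°C.
ISA deviation = -36 − (-2.4) = -33.6°C.
Density altitude = 8700 + 120 × (-33.6) = 4668 ft.

4668 ft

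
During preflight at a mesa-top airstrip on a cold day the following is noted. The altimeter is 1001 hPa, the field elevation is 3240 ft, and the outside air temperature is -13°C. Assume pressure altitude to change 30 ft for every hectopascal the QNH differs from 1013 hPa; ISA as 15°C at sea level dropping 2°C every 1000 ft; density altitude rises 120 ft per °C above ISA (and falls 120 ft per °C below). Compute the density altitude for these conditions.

1104 ft

Pressure altitude = 3240 + (1013 − 1001) × 30 = 3240 + (+360) = 3600 ft.
ISA temperature at 3600 ft = 15 − 2 × (3600/1000) = 7.8°C.
ISA deviation = -13 − 7.8 = -20.8°C.
Density altitude = 3600 + 120 × (-20.8) = 1104 ft.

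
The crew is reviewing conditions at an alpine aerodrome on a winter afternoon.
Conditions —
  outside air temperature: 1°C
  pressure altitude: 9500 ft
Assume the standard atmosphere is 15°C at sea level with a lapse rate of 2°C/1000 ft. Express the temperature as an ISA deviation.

ISA+5°C

ISA temperature at 9500 ft = 15 − 2 × (9500/1000) = -4°C.
Deviation = OAT − ISA = 1 − (-4) = +5°C.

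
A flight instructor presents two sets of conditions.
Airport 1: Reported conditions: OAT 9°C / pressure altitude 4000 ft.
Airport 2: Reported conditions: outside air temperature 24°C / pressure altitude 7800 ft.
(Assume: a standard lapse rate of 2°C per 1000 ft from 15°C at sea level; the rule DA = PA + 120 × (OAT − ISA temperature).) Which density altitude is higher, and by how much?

Airport 1: ISA temp = 7°C, deviation +2°C, DA = 4000 + 120 × 2 = 4240 ft.
Airport 2: ISA temp = -0.6°C, deviation +24.6°C, DA = 7800 + 120 × 24.6 = 10752 ft.
Airport 2 is higher by 10752 − 4240 = 6512 ft.

Airport 2 by 6512 ft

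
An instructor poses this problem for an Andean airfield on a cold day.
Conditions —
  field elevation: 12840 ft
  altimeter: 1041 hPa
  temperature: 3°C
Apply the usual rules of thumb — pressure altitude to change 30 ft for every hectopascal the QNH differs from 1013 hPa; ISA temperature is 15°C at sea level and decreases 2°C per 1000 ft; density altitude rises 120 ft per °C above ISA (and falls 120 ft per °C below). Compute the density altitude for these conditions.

13440 ft

Pressure altitude = 12840 + (1013 − 1041) × 30 = 12840 + (-840) = 12000 ft.
ISA temperature at 12000 ft = 15 − 2 × (12000/1000) = -9°C.
ISA deviation = 3 − (-9) = +12°C.
Density altitude = 12000 + 120 × (12) = 13440 ft.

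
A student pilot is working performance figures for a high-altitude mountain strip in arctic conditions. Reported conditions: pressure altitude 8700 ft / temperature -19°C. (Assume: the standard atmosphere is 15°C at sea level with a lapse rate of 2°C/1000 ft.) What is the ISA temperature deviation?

ISA-16.6°C

ISA temperature at 8700 ft = 15 − 2 × (8700/1000) = -2.4°C.
Deviation = OAT − ISA = -19 − (-2.4) = -16.6°C.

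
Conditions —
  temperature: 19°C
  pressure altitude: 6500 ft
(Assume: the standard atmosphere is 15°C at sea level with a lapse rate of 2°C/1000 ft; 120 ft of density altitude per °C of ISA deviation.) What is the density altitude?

ISA temperature at 6500 ft = 15 − 2 × (6500/1000) = 2°C.
ISA deviation = 19 − 2 = +17°C.
Density altitude = 6500 + 120 × (17) = 6500 + (+2040) = 8540 ft.

8540 ft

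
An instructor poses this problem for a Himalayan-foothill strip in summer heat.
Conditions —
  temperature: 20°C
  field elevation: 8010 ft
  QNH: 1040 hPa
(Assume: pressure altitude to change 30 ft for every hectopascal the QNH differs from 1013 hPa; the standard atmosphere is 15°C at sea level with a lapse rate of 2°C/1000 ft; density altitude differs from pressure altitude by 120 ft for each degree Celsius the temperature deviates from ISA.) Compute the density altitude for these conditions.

Pressure altitude = 8010 + (1013 − 1040) × 30 = 8010 + (-810) = 7200 ft.
ISA temperature at 7200 ft = 15 − 2 × (7200/1000) = 0.6°C.
ISA deviation = 20 − 0.6 = +19.4°C.
Density altitude = 7200 + 120 × (19.4) = 9528 ft.

9528 ft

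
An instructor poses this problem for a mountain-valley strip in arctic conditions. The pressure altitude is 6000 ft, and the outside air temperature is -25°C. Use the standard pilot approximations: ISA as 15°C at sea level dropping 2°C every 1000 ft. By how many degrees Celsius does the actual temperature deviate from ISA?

ISA-28°C

ISA temperature at 6000 ft = 15 − 2 × (6000/1000) = 3°C.
Deviation = OAT − ISA = -25 − 3 = -28°C.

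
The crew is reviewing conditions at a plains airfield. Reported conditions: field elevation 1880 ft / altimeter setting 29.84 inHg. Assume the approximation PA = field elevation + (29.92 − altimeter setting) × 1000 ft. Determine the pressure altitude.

1960 ft

Pressure correction = (29.92 − 29.84) × 1000 = +80 ft.
Pressure altitude = 1880 + (+80) = 1960 ft.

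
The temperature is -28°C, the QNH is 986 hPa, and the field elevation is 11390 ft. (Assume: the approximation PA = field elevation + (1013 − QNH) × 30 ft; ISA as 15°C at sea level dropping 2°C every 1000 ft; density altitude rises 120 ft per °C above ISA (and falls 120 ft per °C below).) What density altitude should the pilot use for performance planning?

Pressure altitude = 11390 + (1013 − 986) × 30 = 11390 + (+810) = 12200 ft.
ISA temperature at 12200 ft = 15 − 2 × (12200/1000) = -9.4°C.
ISA deviation = -28 − (-9.4) = -18.6°C.
Density altitude = 12200 + 120 × (-18.6) = 9968 ft.

9968 ft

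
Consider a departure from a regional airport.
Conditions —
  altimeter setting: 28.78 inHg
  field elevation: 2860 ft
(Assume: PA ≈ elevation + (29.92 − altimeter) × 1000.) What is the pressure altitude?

Pressure correction = (29.92 − 28.78) × 1000 = +1140 ft.
Pressure altitude = 2860 + (+1140) = 4000 ft.

4000 ft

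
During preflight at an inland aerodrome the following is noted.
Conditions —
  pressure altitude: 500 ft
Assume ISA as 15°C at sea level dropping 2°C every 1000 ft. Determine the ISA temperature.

14°C

ISA temperature = 15 − 2 × (500/1000) = 15 − 1 = 14°C.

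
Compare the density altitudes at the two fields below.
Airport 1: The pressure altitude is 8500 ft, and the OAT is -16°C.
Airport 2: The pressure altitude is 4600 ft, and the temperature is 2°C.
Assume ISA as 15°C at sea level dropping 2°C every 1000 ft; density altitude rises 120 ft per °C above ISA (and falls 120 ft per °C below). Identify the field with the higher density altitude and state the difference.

Airport 1 by 2676 ft

Airport 1: ISA temp = -2°C, deviation -14°C, DA = 8500 + 120 × (-14) = 6820 ft.
Airport 2: ISA temp = 5.8°C, deviation -3.8°C, DA = 4600 + 120 × (-3.8) = 4144 ft.
Airport 1 is higher by 6820 − 4144 = 2676 ft.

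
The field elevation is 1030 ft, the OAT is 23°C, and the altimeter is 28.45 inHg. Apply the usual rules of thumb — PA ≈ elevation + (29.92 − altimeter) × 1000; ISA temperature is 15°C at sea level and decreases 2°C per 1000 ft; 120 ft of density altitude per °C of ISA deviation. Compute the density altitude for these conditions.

Pressure altitude = 1030 + (29.92 − 28.45) × 1000 = 1030 + (+1470) = 2500 ft.
ISA temperature at 2500 ft = 15 − 2 × (2500/1000) = 10°C.
ISA deviation = 23 − 10 = +13°C.
Density altitude = 2500 + 120 × (13) = 4060 ft.

4060 ft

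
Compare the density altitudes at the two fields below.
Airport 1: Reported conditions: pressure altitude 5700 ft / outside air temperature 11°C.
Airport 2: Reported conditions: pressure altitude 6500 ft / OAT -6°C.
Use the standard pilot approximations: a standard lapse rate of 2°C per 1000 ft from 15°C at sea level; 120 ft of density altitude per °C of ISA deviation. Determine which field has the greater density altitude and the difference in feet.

Airport 1: ISA temp = 3.6°C, deviation +7.4°C, DA = 5700 + 120 × 7.4 = 6588 ft.
Airport 2: ISA temp = 2°C, deviation -8°C, DA = 6500 + 120 × (-8) = 5540 ft.
Airport 1 is higher by 6588 − 5540 = 1048 ft.

Airport 1 by 1048 ft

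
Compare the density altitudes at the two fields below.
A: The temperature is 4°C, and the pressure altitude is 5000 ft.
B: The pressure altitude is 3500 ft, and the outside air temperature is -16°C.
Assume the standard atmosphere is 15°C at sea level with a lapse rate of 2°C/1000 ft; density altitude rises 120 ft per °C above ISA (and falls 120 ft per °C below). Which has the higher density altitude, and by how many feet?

A: ISA temp = 5°C, deviation -1°C, DA = 5000 + 120 × (-1) = 4880 ft.
B: ISA temp = 8°C, deviation -24°C, DA = 3500 + 120 × (-24) = 620 ft.
A is higher by 4880 − 620 = 4260 ft.

A by 4260 ft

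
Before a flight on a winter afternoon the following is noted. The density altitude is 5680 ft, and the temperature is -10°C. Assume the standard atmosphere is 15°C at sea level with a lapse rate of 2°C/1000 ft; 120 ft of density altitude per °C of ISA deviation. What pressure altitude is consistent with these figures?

7000 ft

DA = PA + 120 × (OAT − (15 − 2·PA/1000)) = PA + 120·OAT − 1800 + 0.24·PA = 1.24·PA + 120·OAT − 1800.
So 1.24·PA = 5680 − 120 × (-10) + 1800 = 8680.
PA = 8680 / 1.24 = 7000 ft.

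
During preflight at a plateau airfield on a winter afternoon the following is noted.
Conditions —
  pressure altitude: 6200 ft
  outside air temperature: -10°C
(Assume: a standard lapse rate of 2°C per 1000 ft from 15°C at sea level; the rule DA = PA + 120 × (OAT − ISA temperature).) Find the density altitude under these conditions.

4688 ft

ISA temperature at 6200 ft = 15 − 2 × (6200/1000) = 2.6°C.
ISA deviation = -10 − 2.6 = -12.6°C.
Density altitude = 6200 + 120 × (-12.6) = 6200 + (-1512) = 4688 ft.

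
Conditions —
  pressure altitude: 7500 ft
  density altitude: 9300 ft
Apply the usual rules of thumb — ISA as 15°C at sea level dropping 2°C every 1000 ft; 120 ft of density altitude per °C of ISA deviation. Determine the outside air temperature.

15°C

Density altitude − pressure altitude = 9300 − 7500 = +1800 ft.
At 120 ft/°C that is an ISA deviation of 1800/120 = +15°C.
ISA temperature at 7500 ft = 15 − 2 × (7500/1000) = 0°C.
OAT = ISA + deviation = 0 + (+15) = 15°C.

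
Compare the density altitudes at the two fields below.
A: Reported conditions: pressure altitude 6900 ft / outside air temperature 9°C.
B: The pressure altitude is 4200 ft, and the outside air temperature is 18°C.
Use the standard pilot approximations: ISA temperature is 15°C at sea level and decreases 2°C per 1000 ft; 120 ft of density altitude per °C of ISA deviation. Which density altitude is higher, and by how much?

A by 2268 ft

A: ISA temp = 1.2°C, deviation +7.8°C, DA = 6900 + 120 × 7.8 = 7836 ft.
B: ISA temp = 6.6°C, deviation +11.4°C, DA = 4200 + 120 × 11.4 = 5568 ft.
A is higher by 7836 − 5568 = 2268 ft.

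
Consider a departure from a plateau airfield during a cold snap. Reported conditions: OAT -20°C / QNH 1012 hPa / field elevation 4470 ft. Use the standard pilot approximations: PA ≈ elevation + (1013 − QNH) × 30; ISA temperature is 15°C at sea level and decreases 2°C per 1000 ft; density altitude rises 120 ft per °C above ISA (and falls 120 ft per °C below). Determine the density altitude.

Pressure altitude = 4470 + (1013 − 1012) × 30 = 4470 + (+30) = 4500 ft.
ISA temperature at 4500 ft = 15 − 2 × (4500/1000) = 6°C.
ISA deviation = -20 − 6 = -26°C.
Density altitude = 4500 + 120 × (-26) = 1380 ft.

1380 ft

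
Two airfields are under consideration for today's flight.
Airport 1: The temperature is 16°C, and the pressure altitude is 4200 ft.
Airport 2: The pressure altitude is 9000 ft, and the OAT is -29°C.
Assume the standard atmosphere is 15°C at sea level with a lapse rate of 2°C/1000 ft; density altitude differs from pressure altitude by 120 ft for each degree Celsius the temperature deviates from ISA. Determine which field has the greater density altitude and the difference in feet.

Airport 1: ISA temp = 6.6°C, deviation +9.4°C, DA = 4200 + 120 × 9.4 = 5328 ft.
Airport 2: ISA temp = -3°C, deviation -26°C, DA = 9000 + 120 × (-26) = 5880 ft.
Airport 2 is higher by 5880 − 5328 = 552 ft.

Airport 2 by 552 ft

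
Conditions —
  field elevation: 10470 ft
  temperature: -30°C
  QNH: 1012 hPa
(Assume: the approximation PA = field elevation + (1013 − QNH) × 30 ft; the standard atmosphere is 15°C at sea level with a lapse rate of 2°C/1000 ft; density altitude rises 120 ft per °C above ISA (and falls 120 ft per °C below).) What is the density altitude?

7620 ft

Pressure altitude = 10470 + (1013 − 1012) × 30 = 10470 + (+30) = 10500 ft.
ISA temperature at 10500 ft = 15 − 2 × (10500/1000) = -6°C.
ISA deviation = -30 − (-6) = -24°C.
Density altitude = 10500 + 120 × (-24) = 7620 ft.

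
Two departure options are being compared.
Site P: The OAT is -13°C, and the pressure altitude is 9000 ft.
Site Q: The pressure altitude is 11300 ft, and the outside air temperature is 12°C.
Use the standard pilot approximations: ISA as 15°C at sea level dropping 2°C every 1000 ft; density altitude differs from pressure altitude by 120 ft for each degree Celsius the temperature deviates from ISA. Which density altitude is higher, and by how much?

Site Q by 5852 ft

Site P: ISA temp = -3°C, deviation -10°C, DA = 9000 + 120 × (-10) = 7800 ft.
Site Q: ISA temp = -7.6°C, deviation +19.6°C, DA = 11300 + 120 × 19.6 = 13652 ft.
Site Q is higher by 13652 − 7800 = 5852 ft.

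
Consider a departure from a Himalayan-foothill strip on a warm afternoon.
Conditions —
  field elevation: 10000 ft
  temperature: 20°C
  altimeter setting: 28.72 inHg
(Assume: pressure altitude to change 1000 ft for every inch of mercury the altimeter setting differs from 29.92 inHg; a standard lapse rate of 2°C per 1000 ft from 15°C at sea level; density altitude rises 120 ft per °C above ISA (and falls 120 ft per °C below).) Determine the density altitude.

Pressure altitude = 10000 + (29.92 − 28.72) × 1000 = 10000 + (+1200) = 11200 ft.
ISA temperature at 11200 ft = 15 − 2 × (11200/1000) = -7.4°C.
ISA deviation = 20 − (-7.4) = +27.4°C.
Density altitude = 11200 + 120 × (27.4) = 14488 ft.

14488 ft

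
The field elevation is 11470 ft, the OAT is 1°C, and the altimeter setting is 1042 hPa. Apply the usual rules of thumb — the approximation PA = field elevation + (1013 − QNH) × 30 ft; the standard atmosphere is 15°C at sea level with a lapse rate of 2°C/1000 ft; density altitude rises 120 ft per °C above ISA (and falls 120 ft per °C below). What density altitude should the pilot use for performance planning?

Pressure altitude = 11470 + (1013 − 1042) × 30 = 11470 + (-870) = 10600 ft.
ISA temperature at 10600 ft = 15 − 2 × (10600/1000) = -6.2°C.
ISA deviation = 1 − (-6.2) = +7.2°C.
Density altitude = 10600 + 120 × (7.2) = 11464 ft.

11464 ft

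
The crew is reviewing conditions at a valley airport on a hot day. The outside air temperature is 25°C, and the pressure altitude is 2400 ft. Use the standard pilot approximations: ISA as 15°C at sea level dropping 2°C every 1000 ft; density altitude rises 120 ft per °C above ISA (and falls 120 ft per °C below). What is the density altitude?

ISA temperature at 2400 ft = 15 − 2 × (2400/1000) = 10.2°C.
ISA deviation = 25 − 10.2 = +14.8°C.
Density altitude = 2400 + 120 × (14.8) = 2400 + (+1776) = 4176 ft.

4176 ft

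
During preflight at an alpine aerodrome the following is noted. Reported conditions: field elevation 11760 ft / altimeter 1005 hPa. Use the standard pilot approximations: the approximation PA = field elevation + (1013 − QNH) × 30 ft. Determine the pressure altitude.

Pressure correction = (1013 − 1005) × 30 = +240 ft.
Pressure altitude = 11760 + (+240) = 12000 ft.

12000 ft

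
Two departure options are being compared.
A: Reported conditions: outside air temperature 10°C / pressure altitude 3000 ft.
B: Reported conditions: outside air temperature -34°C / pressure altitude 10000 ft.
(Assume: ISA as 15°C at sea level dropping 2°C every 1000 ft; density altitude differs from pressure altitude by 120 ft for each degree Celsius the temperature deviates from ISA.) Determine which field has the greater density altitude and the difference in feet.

A: ISA temp = 9°C, deviation +1°C, DA = 3000 + 120 × 1 = 3120 ft.
B: ISA temp = -5°C, deviation -29°C, DA = 10000 + 120 × (-29) = 6520 ft.
B is higher by 6520 − 3120 = 3400 ft.

B by 3400 ft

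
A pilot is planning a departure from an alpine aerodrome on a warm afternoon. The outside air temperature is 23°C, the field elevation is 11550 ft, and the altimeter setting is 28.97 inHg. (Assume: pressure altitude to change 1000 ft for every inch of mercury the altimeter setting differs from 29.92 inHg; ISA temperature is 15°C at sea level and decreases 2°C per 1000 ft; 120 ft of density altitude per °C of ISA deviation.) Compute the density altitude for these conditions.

16460 ft

Pressure altitude = 11550 + (29.92 − 28.97) × 1000 = 11550 + (+950) = 12500 ft.
ISA temperature at 12500 ft = 15 − 2 × (12500/1000) = -10°C.
ISA deviation = 23 − (-10) = +33°C.
Density altitude = 12500 + 120 × (33) = 16460 ft.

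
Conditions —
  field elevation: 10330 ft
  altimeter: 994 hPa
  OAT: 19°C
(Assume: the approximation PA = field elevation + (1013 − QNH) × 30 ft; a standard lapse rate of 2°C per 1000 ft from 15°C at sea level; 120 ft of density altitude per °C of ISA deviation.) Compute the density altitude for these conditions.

13996 ft

Pressure altitude = 10330 + (1013 − 994) × 30 = 10330 + (+570) = 10900 ft.
ISA temperature at 10900 ft = 15 − 2 × (10900/1000) = -6.8°C.
ISA deviation = 19 − (-6.8) = +25.8°C.
Density altitude = 10900 + 120 × (25.8) = 13996 ft.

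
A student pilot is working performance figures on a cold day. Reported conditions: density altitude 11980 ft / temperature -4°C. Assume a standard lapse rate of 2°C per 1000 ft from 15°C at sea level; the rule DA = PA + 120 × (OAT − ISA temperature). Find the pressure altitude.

DA = PA + 120 × (OAT − (15 − 2·PA/1000)) = PA + 120·OAT − 1800 + 0.24·PA = 1.24·PA + 120·OAT − 1800.
So 1.24·PA = 11980 − 120 × (-4) + 1800 = 14260.
PA = 14260 / 1.24 = 11500 ft.

11500 ft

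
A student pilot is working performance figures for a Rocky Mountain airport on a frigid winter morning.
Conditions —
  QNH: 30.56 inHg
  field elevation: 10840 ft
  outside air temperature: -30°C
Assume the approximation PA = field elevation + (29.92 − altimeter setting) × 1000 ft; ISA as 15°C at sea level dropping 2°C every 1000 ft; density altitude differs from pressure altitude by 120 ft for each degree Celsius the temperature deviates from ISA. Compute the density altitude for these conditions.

7248 ft

Pressure altitude = 10840 + (29.92 − 30.56) × 1000 = 10840 + (-640) = 10200 ft.
ISA temperature at 10200 ft = 15 − 2 × (10200/1000) = -5.4°C.
ISA deviation = -30 − (-5.4) = -24.6°C.
Density altitude = 10200 + 120 × (-24.6) = 7248 ft.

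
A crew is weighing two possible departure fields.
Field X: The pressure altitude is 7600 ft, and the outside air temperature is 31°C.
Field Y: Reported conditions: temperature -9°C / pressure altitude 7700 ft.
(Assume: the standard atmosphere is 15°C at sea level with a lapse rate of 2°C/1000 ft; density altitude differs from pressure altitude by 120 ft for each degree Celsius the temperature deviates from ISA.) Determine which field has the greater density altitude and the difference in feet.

Field X: ISA temp = -0.2°C, deviation +31.2°C, DA = 7600 + 120 × 31.2 = 11344 ft.
Field Y: ISA temp = -0.4°C, deviation -8.6°C, DA = 7700 + 120 × (-8.6) = 6668 ft.
Field X is higher by 11344 − 6668 = 4676 ft.

Field X by 4676 ft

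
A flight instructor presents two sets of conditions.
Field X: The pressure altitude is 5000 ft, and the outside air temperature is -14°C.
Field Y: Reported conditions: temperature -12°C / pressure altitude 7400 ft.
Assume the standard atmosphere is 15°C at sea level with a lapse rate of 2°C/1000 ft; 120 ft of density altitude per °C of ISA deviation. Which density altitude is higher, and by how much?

Field X: ISA temp = 5°C, deviation -19°C, DA = 5000 + 120 × (-19) = 2720 ft.
Field Y: ISA temp = 0.2°C, deviation -12.2°C, DA = 7400 + 120 × (-12.2) = 5936 ft.
Field Y is higher by 5936 − 2720 = 3216 ft.

Field Y by 3216 ft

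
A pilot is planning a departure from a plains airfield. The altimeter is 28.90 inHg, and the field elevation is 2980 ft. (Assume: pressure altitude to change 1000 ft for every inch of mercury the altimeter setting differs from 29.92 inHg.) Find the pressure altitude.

4000 ft

Pressure correction = (29.92 − 28.90) × 1000 = +1020 ft.
Pressure altitude = 2980 + (+1020) = 4000 ft.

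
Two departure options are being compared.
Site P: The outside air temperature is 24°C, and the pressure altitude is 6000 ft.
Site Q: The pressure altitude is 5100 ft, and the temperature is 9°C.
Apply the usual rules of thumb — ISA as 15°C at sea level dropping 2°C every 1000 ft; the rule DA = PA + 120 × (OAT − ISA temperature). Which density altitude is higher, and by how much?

Site P by 2916 ft

Site P: ISA temp = 3°C, deviation +21°C, DA = 6000 + 120 × 21 = 8520 ft.
Site Q: ISA temp = 4.8°C, deviation +4.2°C, DA = 5100 + 120 × 4.2 = 5604 ft.
Site P is higher by 8520 − 5604 = 2916 ft.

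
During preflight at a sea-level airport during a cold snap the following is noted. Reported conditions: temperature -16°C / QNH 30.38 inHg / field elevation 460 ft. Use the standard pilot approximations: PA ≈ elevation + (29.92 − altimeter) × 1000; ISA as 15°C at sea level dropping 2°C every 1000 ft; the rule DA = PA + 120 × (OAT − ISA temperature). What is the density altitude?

-3720 ft

Pressure altitude = 460 + (29.92 − 30.38) × 1000 = 460 + (-460) = 0 ft.
ISA temperature at 0 ft = 15 − 2 × (0/1000) = 15°C.
ISA deviation = -16 − 15 = -31°C.
Density altitude = 0 + 120 × (-31) = -3720 ft.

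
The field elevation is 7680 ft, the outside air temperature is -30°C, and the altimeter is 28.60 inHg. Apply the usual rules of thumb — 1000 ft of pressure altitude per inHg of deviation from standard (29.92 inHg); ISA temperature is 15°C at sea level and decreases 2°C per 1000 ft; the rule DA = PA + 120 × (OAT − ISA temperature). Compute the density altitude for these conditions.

5760 ft

Pressure altitude = 7680 + (29.92 − 28.60) × 1000 = 7680 + (+1320) = 9000 ft.
ISA temperature at 9000 ft = 15 − 2 × (9000/1000) = -3°C.
ISA deviation = -30 − (-3) = -27°C.
Density altitude = 9000 + 120 × (-27) = 5760 ft.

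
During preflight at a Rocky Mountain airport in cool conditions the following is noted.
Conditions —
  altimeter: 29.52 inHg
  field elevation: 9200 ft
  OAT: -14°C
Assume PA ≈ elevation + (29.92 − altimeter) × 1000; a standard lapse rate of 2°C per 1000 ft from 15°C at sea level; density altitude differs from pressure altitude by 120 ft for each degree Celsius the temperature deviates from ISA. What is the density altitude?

8424 ft

Pressure altitude = 9200 + (29.92 − 29.52) × 1000 = 9200 + (+400) = 9600 ft.
ISA temperature at 9600 ft = 15 − 2 × (9600/1000) = -4.2°C.
ISA deviation = -14 − (-4.2) = -9.8°C.
Density altitude = 9600 + 120 × (-9.8) = 8424 ft.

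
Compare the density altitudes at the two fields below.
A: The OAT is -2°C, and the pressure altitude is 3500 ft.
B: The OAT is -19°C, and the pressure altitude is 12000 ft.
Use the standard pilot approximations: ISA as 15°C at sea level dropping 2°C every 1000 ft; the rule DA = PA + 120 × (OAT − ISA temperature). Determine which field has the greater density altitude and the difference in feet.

A: ISA temp = 8°C, deviation -10°C, DA = 3500 + 120 × (-10) = 2300 ft.
B: ISA temp = -9°C, deviation -10°C, DA = 12000 + 120 × (-10) = 10800 ft.
B is higher by 10800 − 2300 = 8500 ft.

B by 8500 ft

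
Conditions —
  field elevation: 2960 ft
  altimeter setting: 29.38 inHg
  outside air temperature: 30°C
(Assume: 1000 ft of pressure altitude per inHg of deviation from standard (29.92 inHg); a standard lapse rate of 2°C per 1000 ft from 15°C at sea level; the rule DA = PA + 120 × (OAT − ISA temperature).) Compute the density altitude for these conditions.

6140 ft

Pressure altitude = 2960 + (29.92 − 29.38) × 1000 = 2960 + (+540) = 3500 ft.
ISA temperature at 3500 ft = 15 − 2 × (3500/1000) = 8°C.
ISA deviation = 30 − 8 = +22°C.
Density altitude = 3500 + 120 × (22) = 6140 ft.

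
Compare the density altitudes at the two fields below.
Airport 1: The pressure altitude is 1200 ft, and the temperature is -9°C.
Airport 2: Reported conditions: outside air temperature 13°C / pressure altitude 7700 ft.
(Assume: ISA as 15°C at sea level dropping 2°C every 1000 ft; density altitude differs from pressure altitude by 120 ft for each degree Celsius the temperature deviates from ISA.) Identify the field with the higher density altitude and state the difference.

Airport 1: ISA temp = 12.6°C, deviation -21.6°C, DA = 1200 + 120 × (-21.6) = -1392 ft.
Airport 2: ISA temp = -0.4°C, deviation +13.4°C, DA = 7700 + 120 × 13.4 = 9308 ft.
Airport 2 is higher by 9308 − (-1392) = 10700 ft.

Airport 2 by 10700 ft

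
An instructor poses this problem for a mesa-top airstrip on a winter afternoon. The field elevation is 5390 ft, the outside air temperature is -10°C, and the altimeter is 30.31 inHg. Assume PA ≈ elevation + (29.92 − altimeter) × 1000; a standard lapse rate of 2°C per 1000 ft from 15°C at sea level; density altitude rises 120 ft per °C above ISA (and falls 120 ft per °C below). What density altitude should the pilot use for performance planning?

3200 ft

Pressure altitude = 5390 + (29.92 − 30.31) × 1000 = 5390 + (-390) = 5000 ft.
ISA temperature at 5000 ft = 15 − 2 × (5000/1000) = 5°C.
ISA deviation = -10 − 5 = -15°C.
Density altitude = 5000 + 120 × (-15) = 3200 ft.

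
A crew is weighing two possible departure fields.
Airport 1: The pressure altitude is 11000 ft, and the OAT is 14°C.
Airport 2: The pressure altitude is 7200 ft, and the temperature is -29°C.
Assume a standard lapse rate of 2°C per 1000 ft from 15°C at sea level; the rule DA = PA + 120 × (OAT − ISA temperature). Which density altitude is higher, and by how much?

Airport 1 by 9872 ft

Airport 1: ISA temp = -7°C, deviation +21°C, DA = 11000 + 120 × 21 = 13520 ft.
Airport 2: ISA temp = 0.6°C, deviation -29.6°C, DA = 7200 + 120 × (-29.6) = 3648 ft.
Airport 1 is higher by 13520 − 3648 = 9872 ft.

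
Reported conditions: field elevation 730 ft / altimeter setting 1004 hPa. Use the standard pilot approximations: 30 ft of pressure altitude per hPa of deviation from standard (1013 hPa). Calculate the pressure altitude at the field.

1000 ft

Pressure correction = (1013 − 1004) × 30 = +270 ft.
Pressure altitude = 730 + (+270) = 1000 ft.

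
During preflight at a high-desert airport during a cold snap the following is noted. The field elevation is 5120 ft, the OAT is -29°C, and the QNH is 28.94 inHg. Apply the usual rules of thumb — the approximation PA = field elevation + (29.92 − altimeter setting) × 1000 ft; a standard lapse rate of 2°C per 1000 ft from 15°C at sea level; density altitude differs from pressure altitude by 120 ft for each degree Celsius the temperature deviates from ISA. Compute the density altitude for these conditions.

2284 ft

Pressure altitude = 5120 + (29.92 − 28.94) × 1000 = 5120 + (+980) = 6100 ft.
ISA temperature at 6100 ft = 15 − 2 × (6100/1000) = 2.8°C.
ISA deviation = -29 − 2.8 = -31.8°C.
Density altitude = 6100 + 120 × (-31.8) = 2284 ft.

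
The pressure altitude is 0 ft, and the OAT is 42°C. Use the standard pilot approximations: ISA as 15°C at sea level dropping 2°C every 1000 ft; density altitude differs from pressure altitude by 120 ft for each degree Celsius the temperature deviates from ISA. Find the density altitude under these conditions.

3240 ft

ISA temperature at 0 ft = 15 − 2 × (0/1000) = 15°C.
ISA deviation = 42 − 15 = +27°C.
Density altitude = 0 + 120 × (27) = 0 + (+3240) = 3240 ft.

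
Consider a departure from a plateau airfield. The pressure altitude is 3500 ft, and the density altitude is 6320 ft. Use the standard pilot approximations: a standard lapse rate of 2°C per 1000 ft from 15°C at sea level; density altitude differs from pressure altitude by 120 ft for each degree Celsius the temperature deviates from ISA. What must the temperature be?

31.5°C

Density altitude − pressure altitude = 6320 − 3500 = +2820 ft.
At 120 ft/°C that is an ISA deviation of 2820/120 = +23.5°C.
ISA temperature at 3500 ft = 15 − 2 × (3500/1000) = 8°C.
OAT = ISA + deviation = 8 + (+23.5) = 31.5°C.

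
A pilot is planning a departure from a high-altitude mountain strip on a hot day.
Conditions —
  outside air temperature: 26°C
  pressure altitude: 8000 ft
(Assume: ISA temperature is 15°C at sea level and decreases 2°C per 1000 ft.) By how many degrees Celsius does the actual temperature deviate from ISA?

ISA+27°C

ISA temperature at 8000 ft = 15 − 2 × (8000/1000) = -1°C.
Deviation = OAT − ISA = 26 − (-1) = +27°C.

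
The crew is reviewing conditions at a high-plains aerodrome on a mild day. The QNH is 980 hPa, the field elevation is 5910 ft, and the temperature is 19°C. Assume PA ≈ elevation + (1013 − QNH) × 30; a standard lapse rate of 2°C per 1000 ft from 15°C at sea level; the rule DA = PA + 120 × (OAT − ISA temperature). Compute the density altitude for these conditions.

9036 ft

Pressure altitude = 5910 + (1013 − 980) × 30 = 5910 + (+990) = 6900 ft.
ISA temperature at 6900 ft = 15 − 2 × (6900/1000) = 1.2°C.
ISA deviation = 19 − 1.2 = +17.8°C.
Density altitude = 6900 + 120 × (17.8) = 9036 ft.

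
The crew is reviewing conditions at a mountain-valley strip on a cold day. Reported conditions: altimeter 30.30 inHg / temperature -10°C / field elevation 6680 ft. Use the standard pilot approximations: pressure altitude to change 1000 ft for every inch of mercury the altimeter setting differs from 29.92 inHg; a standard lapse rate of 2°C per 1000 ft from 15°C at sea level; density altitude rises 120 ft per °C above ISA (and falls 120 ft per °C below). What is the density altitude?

Pressure altitude = 6680 + (29.92 − 30.30) × 1000 = 6680 + (-380) = 6300 ft.
ISA temperature at 6300 ft = 15 − 2 × (6300/1000) = 2.4°C.
ISA deviation = -10 − 2.4 = -12.4°C.
Density altitude = 6300 + 120 × (-12.4) = 4812 ft.

4812 ft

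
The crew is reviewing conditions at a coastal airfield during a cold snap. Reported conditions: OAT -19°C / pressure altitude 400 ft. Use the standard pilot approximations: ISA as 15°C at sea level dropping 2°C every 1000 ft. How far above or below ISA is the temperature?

ISA temperature at 400 ft = 15 − 2 × (400/1000) = 14.2°C.
Deviation = OAT − ISA = -19 − 14.2 = -33.2°C.

ISA-33.2°C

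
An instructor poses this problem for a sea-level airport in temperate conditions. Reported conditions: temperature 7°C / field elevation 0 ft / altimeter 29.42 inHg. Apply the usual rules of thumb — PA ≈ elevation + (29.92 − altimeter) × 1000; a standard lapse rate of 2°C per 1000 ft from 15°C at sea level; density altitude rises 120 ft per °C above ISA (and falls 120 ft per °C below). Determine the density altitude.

-340 ft

Pressure altitude = 0 + (29.92 − 29.42) × 1000 = 0 + (+500) = 500 ft.
ISA temperature at 500 ft = 15 − 2 × (500/1000) = 14°C.
ISA deviation = 7 − 14 = -7°C.
Density altitude = 500 + 120 × (-7) = -340 ft.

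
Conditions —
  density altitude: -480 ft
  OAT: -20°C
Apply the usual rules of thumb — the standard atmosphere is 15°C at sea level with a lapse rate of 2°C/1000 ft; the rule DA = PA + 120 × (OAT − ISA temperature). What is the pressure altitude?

DA = PA + 120 × (OAT − (15 − 2·PA/1000)) = PA + 120·OAT − 1800 + 0.24·PA = 1.24·PA + 120·OAT − 1800.
So 1.24·PA = -480 − 120 × (-20) + 1800 = 3720.
PA = 3720 / 1.24 = 3000 ft.

3000 ft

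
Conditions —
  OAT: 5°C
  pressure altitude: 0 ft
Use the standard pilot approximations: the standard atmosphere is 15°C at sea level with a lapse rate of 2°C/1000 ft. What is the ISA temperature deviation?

ISA-10°C

ISA temperature at 0 ft = 15 − 2 × (0/1000) = 15°C.
Deviation = OAT − ISA = 5 − 15 = -10°C.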